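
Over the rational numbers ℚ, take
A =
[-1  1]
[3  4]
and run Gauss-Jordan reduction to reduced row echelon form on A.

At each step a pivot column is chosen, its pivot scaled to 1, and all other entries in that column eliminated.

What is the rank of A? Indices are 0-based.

rank = 2

pivot(0,0)=-1: scale R0 → (1, -1)
  clear (1,0): R1 −= (3)R0 → (0, 7)
pivot(1,1)=7: scale R1 → (0, 1)
  clear (0,1): R0 −= (-1)R1 → (1, 0)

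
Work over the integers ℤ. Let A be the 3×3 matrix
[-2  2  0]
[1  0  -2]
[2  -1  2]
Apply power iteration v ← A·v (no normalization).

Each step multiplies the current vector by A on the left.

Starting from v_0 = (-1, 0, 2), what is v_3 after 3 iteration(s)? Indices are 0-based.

v_3 = (24, -40, 0)

v_0 = (-1, 0, 2).
v_1 = A·v_0 = (2, -5, 2).
v_2 = A·v_1 = (-14, -2, 13).
v_3 = A·v_2 = (24, -40, 0).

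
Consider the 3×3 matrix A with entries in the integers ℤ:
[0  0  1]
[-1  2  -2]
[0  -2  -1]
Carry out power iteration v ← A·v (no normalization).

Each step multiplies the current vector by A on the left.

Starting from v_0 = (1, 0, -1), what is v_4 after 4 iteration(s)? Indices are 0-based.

v_0 = (1, 0, -1).
v_1 = A·v_0 = (-1, 1, 1).
v_2 = A·v_1 = (1, 1, -3).
v_3 = A·v_2 = (-3, 7, 1).
v_4 = A·v_3 = (1, 15, -15).

v_4 = (1, 15, -15)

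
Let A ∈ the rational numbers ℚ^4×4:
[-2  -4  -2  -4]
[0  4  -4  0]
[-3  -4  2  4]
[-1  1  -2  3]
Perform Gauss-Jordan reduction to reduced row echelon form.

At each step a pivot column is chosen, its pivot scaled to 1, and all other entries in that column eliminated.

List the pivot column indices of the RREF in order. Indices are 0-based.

pivot columns: 0, 1, 2, 3

[1] R0 /= -2  ⇒  (1, 2, 1, 2)
     R2 -= -3·R0  ⇒  (0, 2, 5, 10)
     R3 -= -1·R0  ⇒  (0, 3, -1, 5)
[2] R1 /= 4  ⇒  (0, 1, -1, 0)
     R0 -= 2·R1  ⇒  (1, 0, 3, 2)
     R2 -= 2·R1  ⇒  (0, 0, 7, 10)
     R3 -= 3·R1  ⇒  (0, 0, 2, 5)
[3] R2 /= 7  ⇒  (0, 0, 1, 10/7)
     R0 -= 3·R2  ⇒  (1, 0, 0, -16/7)
     R1 -= -1·R2  ⇒  (0, 1, 0, 10/7)
     R3 -= 2·R2  ⇒  (0, 0, 0, 15/7)
[4] R3 /= 15/7  ⇒  (0, 0, 0, 1)
     R0 -= -16/7·R3  ⇒  (1, 0, 0, 0)
     R1 -= 10/7·R3  ⇒  (0, 1, 0, 0)
     R2 -= 10/7·R3  ⇒  (0, 0, 1, 0)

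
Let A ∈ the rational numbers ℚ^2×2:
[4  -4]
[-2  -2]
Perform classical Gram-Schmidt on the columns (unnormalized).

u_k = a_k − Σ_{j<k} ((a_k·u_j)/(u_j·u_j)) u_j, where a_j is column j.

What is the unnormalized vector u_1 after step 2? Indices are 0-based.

u_1 = (-8/5, -16/5)

Step 1: u_0 = a_0 = (4, -2).
Step 2: u_1 = a_1 − (-3/5)·u_0 = (-8/5, -16/5).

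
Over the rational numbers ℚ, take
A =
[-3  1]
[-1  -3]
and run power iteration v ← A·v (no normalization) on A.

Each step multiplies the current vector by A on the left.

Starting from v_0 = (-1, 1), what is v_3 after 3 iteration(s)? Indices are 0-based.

v_0 = (-1, 1).
v_1 = A·v_0 = (4, -2).
v_2 = A·v_1 = (-14, 2).
v_3 = A·v_2 = (44, 8).

v_3 = (44, 8)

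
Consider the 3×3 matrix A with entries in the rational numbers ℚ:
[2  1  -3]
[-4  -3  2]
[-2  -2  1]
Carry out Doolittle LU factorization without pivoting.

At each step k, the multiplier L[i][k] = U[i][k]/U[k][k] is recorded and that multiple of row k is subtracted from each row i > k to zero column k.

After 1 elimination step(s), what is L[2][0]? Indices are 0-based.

[col 0] pivot 2
  R1 -= -2*R0 → (0, -1, -4)  (L[1][0] := -2)
  R2 -= -1*R0 → (0, -1, -2)  (L[2][0] := -1)

L[2][0] = -1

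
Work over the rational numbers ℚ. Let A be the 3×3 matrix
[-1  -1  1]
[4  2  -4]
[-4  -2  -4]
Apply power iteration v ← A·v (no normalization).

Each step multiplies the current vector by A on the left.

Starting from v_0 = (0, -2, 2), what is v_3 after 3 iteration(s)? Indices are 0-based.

v_0 = (0, -2, 2).
v_1 = A·v_0 = (4, -12, -4).
v_2 = A·v_1 = (4, 8, 24).
v_3 = A·v_2 = (12, -64, -128).

v_3 = (12, -64, -128)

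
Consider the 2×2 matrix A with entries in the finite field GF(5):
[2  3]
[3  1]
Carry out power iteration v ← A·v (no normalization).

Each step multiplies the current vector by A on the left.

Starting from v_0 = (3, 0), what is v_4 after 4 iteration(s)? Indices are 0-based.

v_4 = (0, 1)

v_0 = (3, 0).
v_1 = A·v_0 = (1, 4).
v_2 = A·v_1 = (4, 2).
v_3 = A·v_2 = (4, 4).
v_4 = A·v_3 = (0, 1).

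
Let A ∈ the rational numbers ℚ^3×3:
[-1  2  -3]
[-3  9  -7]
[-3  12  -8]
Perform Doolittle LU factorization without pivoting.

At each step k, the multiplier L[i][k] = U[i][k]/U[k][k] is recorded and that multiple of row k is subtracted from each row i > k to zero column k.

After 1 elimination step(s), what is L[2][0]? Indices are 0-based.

k=0: U[0][0]=-1
  eliminate (1,0): mult=3, new row 1: (0, 3, 2); set L[1][0]=3
  eliminate (2,0): mult=3, new row 2: (0, 6, 1); set L[2][0]=3

L[2][0] = 3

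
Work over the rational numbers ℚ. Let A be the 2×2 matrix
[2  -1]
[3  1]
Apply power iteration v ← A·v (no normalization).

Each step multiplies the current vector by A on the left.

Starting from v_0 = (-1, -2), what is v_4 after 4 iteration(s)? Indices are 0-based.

v_4 = (20, 55)

v_0 = (-1, -2).
v_1 = A·v_0 = (0, -5).
v_2 = A·v_1 = (5, -5).
v_3 = A·v_2 = (15, 10).
v_4 = A·v_3 = (20, 55).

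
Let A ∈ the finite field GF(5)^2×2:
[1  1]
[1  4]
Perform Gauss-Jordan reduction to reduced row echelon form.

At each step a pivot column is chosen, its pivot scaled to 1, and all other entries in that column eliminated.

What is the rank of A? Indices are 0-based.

rank = 2

step 1: normalize row 0 (÷1) = (1, 1)
  row 1: subtract 1×row0 = (0, 3)
step 2: normalize row 1 (÷3) = (0, 1)
  row 0: subtract 1×row1 = (1, 0)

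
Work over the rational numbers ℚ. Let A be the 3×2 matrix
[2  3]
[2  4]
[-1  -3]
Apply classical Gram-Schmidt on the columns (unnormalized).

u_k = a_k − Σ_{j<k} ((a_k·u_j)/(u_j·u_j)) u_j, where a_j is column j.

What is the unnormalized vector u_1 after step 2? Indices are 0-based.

Step 1: u_0 = a_0 = (2, 2, -1).
Step 2: u_1 = a_1 − (17/9)·u_0 = (-7/9, 2/9, -10/9).

u_1 = (-7/9, 2/9, -10/9)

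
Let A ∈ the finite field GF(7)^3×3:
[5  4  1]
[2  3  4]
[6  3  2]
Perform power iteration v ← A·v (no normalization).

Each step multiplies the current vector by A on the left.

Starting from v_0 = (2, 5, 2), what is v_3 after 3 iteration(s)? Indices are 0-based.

v_3 = (1, 1, 2)

v_0 = (2, 5, 2).
v_1 = A·v_0 = (4, 6, 3).
v_2 = A·v_1 = (5, 3, 6).
v_3 = A·v_2 = (1, 1, 2).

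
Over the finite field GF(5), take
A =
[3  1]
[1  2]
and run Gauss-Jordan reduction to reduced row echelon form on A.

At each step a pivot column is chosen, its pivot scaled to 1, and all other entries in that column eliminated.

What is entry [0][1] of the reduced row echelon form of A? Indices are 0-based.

[1] R0 /= 3  ⇒  (1, 2)
     R1 -= 1·R0  ⇒  (0, 0)
column 1 empty below row 1

M[0][1] = 2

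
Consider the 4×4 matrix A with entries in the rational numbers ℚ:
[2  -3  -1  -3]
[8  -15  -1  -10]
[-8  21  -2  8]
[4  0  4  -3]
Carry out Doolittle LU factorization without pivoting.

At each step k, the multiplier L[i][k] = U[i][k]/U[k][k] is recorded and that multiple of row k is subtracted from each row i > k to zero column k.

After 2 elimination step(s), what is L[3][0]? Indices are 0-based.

L[3][0] = 2

k=0: U[0][0]=2
  eliminate (1,0): mult=4, new row 1: (0, -3, 3, 2); set L[1][0]=4
  eliminate (2,0): mult=-4, new row 2: (0, 9, -6, -4); set L[2][0]=-4
  eliminate (3,0): mult=2, new row 3: (0, 6, 6, 3); set L[3][0]=2
k=1: U[1][1]=-3
  eliminate (2,1): mult=-3, new row 2: (0, 0, 3, 2); set L[2][1]=-3
  eliminate (3,1): mult=-2, new row 3: (0, 0, 12, 7); set L[3][1]=-2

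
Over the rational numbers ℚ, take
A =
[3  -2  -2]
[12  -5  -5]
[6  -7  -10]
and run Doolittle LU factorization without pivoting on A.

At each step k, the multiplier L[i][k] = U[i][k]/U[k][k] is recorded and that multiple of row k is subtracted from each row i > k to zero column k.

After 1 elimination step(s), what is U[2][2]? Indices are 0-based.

[col 0] pivot 3
  R1 -= 4*R0 → (0, 3, 3)  (L[1][0] := 4)
  R2 -= 2*R0 → (0, -3, -6)  (L[2][0] := 2)

U[2][2] = -6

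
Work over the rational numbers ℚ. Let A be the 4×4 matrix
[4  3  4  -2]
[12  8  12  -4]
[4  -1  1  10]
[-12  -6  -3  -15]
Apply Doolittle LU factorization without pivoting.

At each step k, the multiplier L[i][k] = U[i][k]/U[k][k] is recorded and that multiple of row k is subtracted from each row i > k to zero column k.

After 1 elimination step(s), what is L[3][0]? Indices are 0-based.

k=0: U[0][0]=4
  eliminate (1,0): mult=3, new row 1: (0, -1, 0, 2); set L[1][0]=3
  eliminate (2,0): mult=1, new row 2: (0, -4, -3, 12); set L[2][0]=1
  eliminate (3,0): mult=-3, new row 3: (0, 3, 9, -21); set L[3][0]=-3

L[3][0] = -3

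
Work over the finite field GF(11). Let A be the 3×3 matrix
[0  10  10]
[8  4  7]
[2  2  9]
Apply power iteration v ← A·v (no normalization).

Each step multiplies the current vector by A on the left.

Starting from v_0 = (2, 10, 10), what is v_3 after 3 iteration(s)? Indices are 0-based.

v_0 = (2, 10, 10).
v_1 = A·v_0 = (2, 5, 4).
v_2 = A·v_1 = (2, 9, 6).
v_3 = A·v_2 = (7, 6, 10).

v_3 = (7, 6, 10)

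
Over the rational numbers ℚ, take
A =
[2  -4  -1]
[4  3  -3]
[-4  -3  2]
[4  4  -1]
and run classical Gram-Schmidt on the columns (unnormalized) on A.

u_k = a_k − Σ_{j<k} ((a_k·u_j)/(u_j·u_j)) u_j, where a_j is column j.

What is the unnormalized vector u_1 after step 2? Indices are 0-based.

Step 1: u_0 = a_0 = (2, 4, -4, 4).
Step 2: u_1 = a_1 − (8/13)·u_0 = (-68/13, 7/13, -7/13, 20/13).

u_1 = (-68/13, 7/13, -7/13, 20/13)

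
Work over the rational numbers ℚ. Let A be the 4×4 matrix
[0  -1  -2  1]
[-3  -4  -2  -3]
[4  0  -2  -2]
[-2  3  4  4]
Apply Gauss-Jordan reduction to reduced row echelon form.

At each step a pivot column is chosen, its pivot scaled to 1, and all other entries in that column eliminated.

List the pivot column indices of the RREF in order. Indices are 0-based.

pivot(0,0): swap R0↔R1
pivot(0,0)=-3: scale R0 → (1, 4/3, 2/3, 1)
  clear (2,0): R2 −= (4)R0 → (0, -16/3, -14/3, -6)
  clear (3,0): R3 −= (-2)R0 → (0, 17/3, 16/3, 6)
pivot(1,1)=-1: scale R1 → (0, 1, 2, -1)
  clear (0,1): R0 −= (4/3)R1 → (1, 0, -2, 7/3)
  clear (2,1): R2 −= (-16/3)R1 → (0, 0, 6, -34/3)
  clear (3,1): R3 −= (17/3)R1 → (0, 0, -6, 35/3)
pivot(2,2)=6: scale R2 → (0, 0, 1, -17/9)
  clear (0,2): R0 −= (-2)R2 → (1, 0, 0, -13/9)
  clear (1,2): R1 −= (2)R2 → (0, 1, 0, 25/9)
  clear (3,2): R3 −= (-6)R2 → (0, 0, 0, 1/3)
pivot(3,3)=1/3: scale R3 → (0, 0, 0, 1)
  clear (0,3): R0 −= (-13/9)R3 → (1, 0, 0, 0)
  clear (1,3): R1 −= (25/9)R3 → (0, 1, 0, 0)
  clear (2,3): R2 −= (-17/9)R3 → (0, 0, 1, 0)

pivot columns: 0, 1, 2, 3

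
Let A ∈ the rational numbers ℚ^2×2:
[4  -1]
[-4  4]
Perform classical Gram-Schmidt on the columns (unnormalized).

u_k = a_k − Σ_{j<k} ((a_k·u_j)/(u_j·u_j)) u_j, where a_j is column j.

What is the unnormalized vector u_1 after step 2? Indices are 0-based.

u_1 = (3/2, 3/2)

Step 1: u_0 = a_0 = (4, -4).
Step 2: u_1 = a_1 − (-5/8)·u_0 = (3/2, 3/2).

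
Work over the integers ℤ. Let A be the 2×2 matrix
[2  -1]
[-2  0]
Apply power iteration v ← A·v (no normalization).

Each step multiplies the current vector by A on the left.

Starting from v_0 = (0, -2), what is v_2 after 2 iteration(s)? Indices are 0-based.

v_0 = (0, -2).
v_1 = A·v_0 = (2, 0).
v_2 = A·v_1 = (4, -4).

v_2 = (4, -4)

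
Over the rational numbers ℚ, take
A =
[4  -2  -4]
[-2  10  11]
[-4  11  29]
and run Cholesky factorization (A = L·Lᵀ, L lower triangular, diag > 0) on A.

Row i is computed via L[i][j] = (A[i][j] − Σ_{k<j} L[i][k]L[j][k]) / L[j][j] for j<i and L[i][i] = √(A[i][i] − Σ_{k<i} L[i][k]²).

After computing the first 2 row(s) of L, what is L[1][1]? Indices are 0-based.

Step 1: L[0][0] = √(4) = 2.
  L[1][0] = (-2) / L[0][0] = -1.
Step 2: L[1][1] = √(9) = 3.

L[1][1] = 3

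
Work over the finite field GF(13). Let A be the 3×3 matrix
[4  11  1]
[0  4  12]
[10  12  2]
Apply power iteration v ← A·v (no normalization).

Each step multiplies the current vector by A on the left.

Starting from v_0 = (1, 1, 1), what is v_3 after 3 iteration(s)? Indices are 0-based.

v_0 = (1, 1, 1).
v_1 = A·v_0 = (3, 3, 11).
v_2 = A·v_1 = (4, 1, 10).
v_3 = A·v_2 = (11, 7, 7).

v_3 = (11, 7, 7)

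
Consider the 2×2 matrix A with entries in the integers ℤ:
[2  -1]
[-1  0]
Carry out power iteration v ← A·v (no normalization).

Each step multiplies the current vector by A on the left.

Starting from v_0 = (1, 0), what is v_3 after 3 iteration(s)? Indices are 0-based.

v_3 = (12, -5)

v_0 = (1, 0).
v_1 = A·v_0 = (2, -1).
v_2 = A·v_1 = (5, -2).
v_3 = A·v_2 = (12, -5).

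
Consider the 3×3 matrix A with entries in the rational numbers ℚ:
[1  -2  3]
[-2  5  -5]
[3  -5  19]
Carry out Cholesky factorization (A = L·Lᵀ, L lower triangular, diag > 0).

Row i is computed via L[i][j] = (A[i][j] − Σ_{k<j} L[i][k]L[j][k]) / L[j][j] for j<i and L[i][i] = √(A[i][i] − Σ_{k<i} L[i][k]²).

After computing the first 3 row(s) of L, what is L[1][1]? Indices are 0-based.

Step 1: L[0][0] = √(1) = 1.
  L[1][0] = (-2) / L[0][0] = -2.
Step 2: L[1][1] = √(1) = 1.
  L[2][0] = (3) / L[0][0] = 3.
  L[2][1] = (1) / L[1][1] = 1.
Step 3: L[2][2] = √(9) = 3.

L[1][1] = 1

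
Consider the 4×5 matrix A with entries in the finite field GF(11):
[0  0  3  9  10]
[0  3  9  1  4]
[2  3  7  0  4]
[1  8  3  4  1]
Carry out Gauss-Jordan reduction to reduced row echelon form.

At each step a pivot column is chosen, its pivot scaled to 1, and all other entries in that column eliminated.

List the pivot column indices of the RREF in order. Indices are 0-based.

pivot columns: 0, 1, 2, 3

[1] R0 <-> R2
[1] R0 /= 2  ⇒  (1, 7, 9, 0, 2)
     R3 -= 1·R0  ⇒  (0, 1, 5, 4, 10)
[2] R1 /= 3  ⇒  (0, 1, 3, 4, 5)
     R0 -= 7·R1  ⇒  (1, 0, 10, 5, 0)
     R3 -= 1·R1  ⇒  (0, 0, 2, 0, 5)
[3] R2 /= 3  ⇒  (0, 0, 1, 3, 7)
     R0 -= 10·R2  ⇒  (1, 0, 0, 8, 7)
     R1 -= 3·R2  ⇒  (0, 1, 0, 6, 6)
     R3 -= 2·R2  ⇒  (0, 0, 0, 5, 2)
[4] R3 /= 5  ⇒  (0, 0, 0, 1, 7)
     R0 -= 8·R3  ⇒  (1, 0, 0, 0, 6)
     R1 -= 6·R3  ⇒  (0, 1, 0, 0, 8)
     R2 -= 3·R3  ⇒  (0, 0, 1, 0, 8)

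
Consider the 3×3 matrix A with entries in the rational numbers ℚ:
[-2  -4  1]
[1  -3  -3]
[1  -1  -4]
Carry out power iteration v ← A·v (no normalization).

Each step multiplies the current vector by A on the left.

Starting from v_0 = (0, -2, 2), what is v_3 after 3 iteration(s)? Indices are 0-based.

v_3 = (-26, -212, -190)

v_0 = (0, -2, 2).
v_1 = A·v_0 = (10, 0, -6).
v_2 = A·v_1 = (-26, 28, 34).
v_3 = A·v_2 = (-26, -212, -190).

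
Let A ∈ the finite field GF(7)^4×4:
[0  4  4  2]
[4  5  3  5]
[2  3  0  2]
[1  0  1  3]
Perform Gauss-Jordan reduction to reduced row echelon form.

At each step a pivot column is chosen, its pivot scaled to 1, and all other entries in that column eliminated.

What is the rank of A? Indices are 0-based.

step 1: exchange rows 0,1
step 1: normalize row 0 (÷4) = (1, 3, 6, 3)
  row 2: subtract 2×row0 = (0, 4, 2, 3)
  row 3: subtract 1×row0 = (0, 4, 2, 0)
step 2: normalize row 1 (÷4) = (0, 1, 1, 4)
  row 0: subtract 3×row1 = (1, 0, 3, 5)
  row 2: subtract 4×row1 = (0, 0, 5, 1)
  row 3: subtract 4×row1 = (0, 0, 5, 5)
step 3: normalize row 2 (÷5) = (0, 0, 1, 3)
  row 0: subtract 3×row2 = (1, 0, 0, 3)
  row 1: subtract 1×row2 = (0, 1, 0, 1)
  row 3: subtract 5×row2 = (0, 0, 0, 4)
step 4: normalize row 3 (÷4) = (0, 0, 0, 1)
  row 0: subtract 3×row3 = (1, 0, 0, 0)
  row 1: subtract 1×row3 = (0, 1, 0, 0)
  row 2: subtract 3×row3 = (0, 0, 1, 0)

rank = 4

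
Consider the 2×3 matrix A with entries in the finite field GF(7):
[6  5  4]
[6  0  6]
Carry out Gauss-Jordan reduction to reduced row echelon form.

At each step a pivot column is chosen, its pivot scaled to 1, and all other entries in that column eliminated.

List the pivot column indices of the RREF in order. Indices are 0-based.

pivot columns: 0, 1

[1] R0 /= 6  ⇒  (1, 2, 3)
     R1 -= 6·R0  ⇒  (0, 2, 2)
[2] R1 /= 2  ⇒  (0, 1, 1)
     R0 -= 2·R1  ⇒  (1, 0, 1)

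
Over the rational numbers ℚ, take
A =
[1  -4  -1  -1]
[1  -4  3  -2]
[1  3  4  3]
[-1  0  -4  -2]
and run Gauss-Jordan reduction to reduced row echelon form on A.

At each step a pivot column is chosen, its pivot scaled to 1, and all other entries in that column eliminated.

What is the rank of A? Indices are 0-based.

rank = 4

pivot(0,0)=1: scale R0 → (1, -4, -1, -1)
  clear (1,0): R1 −= (1)R0 → (0, 0, 4, -1)
  clear (2,0): R2 −= (1)R0 → (0, 7, 5, 4)
  clear (3,0): R3 −= (-1)R0 → (0, -4, -5, -3)
pivot(1,1): swap R1↔R2
pivot(1,1)=7: scale R1 → (0, 1, 5/7, 4/7)
  clear (0,1): R0 −= (-4)R1 → (1, 0, 13/7, 9/7)
  clear (3,1): R3 −= (-4)R1 → (0, 0, -15/7, -5/7)
pivot(2,2)=4: scale R2 → (0, 0, 1, -1/4)
  clear (0,2): R0 −= (13/7)R2 → (1, 0, 0, 7/4)
  clear (1,2): R1 −= (5/7)R2 → (0, 1, 0, 3/4)
  clear (3,2): R3 −= (-15/7)R2 → (0, 0, 0, -5/4)
pivot(3,3)=-5/4: scale R3 → (0, 0, 0, 1)
  clear (0,3): R0 −= (7/4)R3 → (1, 0, 0, 0)
  clear (1,3): R1 −= (3/4)R3 → (0, 1, 0, 0)
  clear (2,3): R2 −= (-1/4)R3 → (0, 0, 1, 0)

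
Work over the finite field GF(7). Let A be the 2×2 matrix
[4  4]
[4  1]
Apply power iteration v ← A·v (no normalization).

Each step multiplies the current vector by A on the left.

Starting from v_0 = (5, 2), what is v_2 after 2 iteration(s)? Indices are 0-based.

v_0 = (5, 2).
v_1 = A·v_0 = (0, 1).
v_2 = A·v_1 = (4, 1).

v_2 = (4, 1)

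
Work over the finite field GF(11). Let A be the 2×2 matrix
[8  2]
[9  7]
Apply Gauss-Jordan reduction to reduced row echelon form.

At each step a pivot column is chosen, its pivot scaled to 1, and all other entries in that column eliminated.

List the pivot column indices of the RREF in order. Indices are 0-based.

pivot columns: 0, 1

pivot(0,0)=8: scale R0 → (1, 3)
  clear (1,0): R1 −= (9)R0 → (0, 2)
pivot(1,1)=2: scale R1 → (0, 1)
  clear (0,1): R0 −= (3)R1 → (1, 0)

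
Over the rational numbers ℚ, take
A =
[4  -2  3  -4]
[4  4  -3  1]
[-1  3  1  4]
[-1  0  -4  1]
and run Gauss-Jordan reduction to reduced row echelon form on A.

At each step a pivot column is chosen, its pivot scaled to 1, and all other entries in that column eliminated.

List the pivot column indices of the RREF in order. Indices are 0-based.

[1] R0 /= 4  ⇒  (1, -1/2, 3/4, -1)
     R1 -= 4·R0  ⇒  (0, 6, -6, 5)
     R2 -= -1·R0  ⇒  (0, 5/2, 7/4, 3)
     R3 -= -1·R0  ⇒  (0, -1/2, -13/4, 0)
[2] R1 /= 6  ⇒  (0, 1, -1, 5/6)
     R0 -= -1/2·R1  ⇒  (1, 0, 1/4, -7/12)
     R2 -= 5/2·R1  ⇒  (0, 0, 17/4, 11/12)
     R3 -= -1/2·R1  ⇒  (0, 0, -15/4, 5/12)
[3] R2 /= 17/4  ⇒  (0, 0, 1, 11/51)
     R0 -= 1/4·R2  ⇒  (1, 0, 0, -65/102)
     R1 -= -1·R2  ⇒  (0, 1, 0, 107/102)
     R3 -= -15/4·R2  ⇒  (0, 0, 0, 125/102)
[4] R3 /= 125/102  ⇒  (0, 0, 0, 1)
     R0 -= -65/102·R3  ⇒  (1, 0, 0, 0)
     R1 -= 107/102·R3  ⇒  (0, 1, 0, 0)
     R2 -= 11/51·R3  ⇒  (0, 0, 1, 0)

pivot columns: 0, 1, 2, 3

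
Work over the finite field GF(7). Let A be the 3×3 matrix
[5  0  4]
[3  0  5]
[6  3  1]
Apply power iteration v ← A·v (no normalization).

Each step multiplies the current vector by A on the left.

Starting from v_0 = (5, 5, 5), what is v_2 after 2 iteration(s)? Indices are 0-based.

v_0 = (5, 5, 5).
v_1 = A·v_0 = (3, 5, 1).
v_2 = A·v_1 = (5, 0, 6).

v_2 = (5, 0, 6)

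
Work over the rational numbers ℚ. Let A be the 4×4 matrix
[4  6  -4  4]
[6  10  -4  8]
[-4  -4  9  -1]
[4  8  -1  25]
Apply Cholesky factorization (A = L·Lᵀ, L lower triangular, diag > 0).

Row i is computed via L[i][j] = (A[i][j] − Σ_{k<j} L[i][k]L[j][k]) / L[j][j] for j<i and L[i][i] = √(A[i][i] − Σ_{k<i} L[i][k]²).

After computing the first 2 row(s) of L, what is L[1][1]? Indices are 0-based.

Step 1: L[0][0] = √(4) = 2.
  L[1][0] = (6) / L[0][0] = 3.
Step 2: L[1][1] = √(1) = 1.

L[1][1] = 1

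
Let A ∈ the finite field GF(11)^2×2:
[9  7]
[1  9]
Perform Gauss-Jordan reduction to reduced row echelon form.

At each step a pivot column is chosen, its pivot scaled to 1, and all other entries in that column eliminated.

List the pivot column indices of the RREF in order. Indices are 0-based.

pivot columns: 0, 1

[1] R0 /= 9  ⇒  (1, 2)
     R1 -= 1·R0  ⇒  (0, 7)
[2] R1 /= 7  ⇒  (0, 1)
     R0 -= 2·R1  ⇒  (1, 0)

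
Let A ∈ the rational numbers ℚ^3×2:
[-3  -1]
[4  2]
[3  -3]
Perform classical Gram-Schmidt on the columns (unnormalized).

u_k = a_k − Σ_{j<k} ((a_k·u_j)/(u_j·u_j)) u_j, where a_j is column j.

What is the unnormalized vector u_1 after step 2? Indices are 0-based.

Step 1: u_0 = a_0 = (-3, 4, 3).
Step 2: u_1 = a_1 − (1/17)·u_0 = (-14/17, 30/17, -54/17).

u_1 = (-14/17, 30/17, -54/17)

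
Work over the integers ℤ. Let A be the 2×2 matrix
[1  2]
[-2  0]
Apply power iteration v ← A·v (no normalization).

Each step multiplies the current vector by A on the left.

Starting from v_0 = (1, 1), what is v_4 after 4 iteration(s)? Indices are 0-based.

v_4 = (-9, 26)

v_0 = (1, 1).
v_1 = A·v_0 = (3, -2).
v_2 = A·v_1 = (-1, -6).
v_3 = A·v_2 = (-13, 2).
v_4 = A·v_3 = (-9, 26).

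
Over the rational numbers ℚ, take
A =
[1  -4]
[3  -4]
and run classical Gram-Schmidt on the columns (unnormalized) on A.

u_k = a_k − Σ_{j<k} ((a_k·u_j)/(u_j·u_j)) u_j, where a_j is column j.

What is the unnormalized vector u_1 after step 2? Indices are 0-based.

Step 1: u_0 = a_0 = (1, 3).
Step 2: u_1 = a_1 − (-8/5)·u_0 = (-12/5, 4/5).

u_1 = (-12/5, 4/5)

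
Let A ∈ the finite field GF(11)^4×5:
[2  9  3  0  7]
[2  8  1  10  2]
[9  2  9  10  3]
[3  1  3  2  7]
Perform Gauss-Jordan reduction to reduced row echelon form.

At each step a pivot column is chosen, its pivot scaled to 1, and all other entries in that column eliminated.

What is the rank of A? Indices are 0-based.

pivot(0,0)=2: scale R0 → (1, 10, 7, 0, 9)
  clear (1,0): R1 −= (2)R0 → (0, 10, 9, 10, 6)
  clear (2,0): R2 −= (9)R0 → (0, 0, 1, 10, 10)
  clear (3,0): R3 −= (3)R0 → (0, 4, 4, 2, 2)
pivot(1,1)=10: scale R1 → (0, 1, 2, 1, 5)
  clear (0,1): R0 −= (10)R1 → (1, 0, 9, 1, 3)
  clear (3,1): R3 −= (4)R1 → (0, 0, 7, 9, 4)
pivot(2,2)=1: scale R2 → (0, 0, 1, 10, 10)
  clear (0,2): R0 −= (9)R2 → (1, 0, 0, 10, 1)
  clear (1,2): R1 −= (2)R2 → (0, 1, 0, 3, 7)
  clear (3,2): R3 −= (7)R2 → (0, 0, 0, 5, 0)
pivot(3,3)=5: scale R3 → (0, 0, 0, 1, 0)
  clear (0,3): R0 −= (10)R3 → (1, 0, 0, 0, 1)
  clear (1,3): R1 −= (3)R3 → (0, 1, 0, 0, 7)
  clear (2,3): R2 −= (10)R3 → (0, 0, 1, 0, 10)

rank = 4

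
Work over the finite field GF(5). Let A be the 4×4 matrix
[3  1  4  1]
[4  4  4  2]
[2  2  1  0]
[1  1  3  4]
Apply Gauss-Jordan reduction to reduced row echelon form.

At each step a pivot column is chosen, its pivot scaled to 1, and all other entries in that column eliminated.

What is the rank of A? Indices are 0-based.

rank = 4

pivot(0,0)=3: scale R0 → (1, 2, 3, 2)
  clear (1,0): R1 −= (4)R0 → (0, 1, 2, 4)
  clear (2,0): R2 −= (2)R0 → (0, 3, 0, 1)
  clear (3,0): R3 −= (1)R0 → (0, 4, 0, 2)
pivot(1,1)=1: scale R1 → (0, 1, 2, 4)
  clear (0,1): R0 −= (2)R1 → (1, 0, 4, 4)
  clear (2,1): R2 −= (3)R1 → (0, 0, 4, 4)
  clear (3,1): R3 −= (4)R1 → (0, 0, 2, 1)
pivot(2,2)=4: scale R2 → (0, 0, 1, 1)
  clear (0,2): R0 −= (4)R2 → (1, 0, 0, 0)
  clear (1,2): R1 −= (2)R2 → (0, 1, 0, 2)
  clear (3,2): R3 −= (2)R2 → (0, 0, 0, 4)
pivot(3,3)=4: scale R3 → (0, 0, 0, 1)
  clear (1,3): R1 −= (2)R3 → (0, 1, 0, 0)
  clear (2,3): R2 −= (1)R3 → (0, 0, 1, 0)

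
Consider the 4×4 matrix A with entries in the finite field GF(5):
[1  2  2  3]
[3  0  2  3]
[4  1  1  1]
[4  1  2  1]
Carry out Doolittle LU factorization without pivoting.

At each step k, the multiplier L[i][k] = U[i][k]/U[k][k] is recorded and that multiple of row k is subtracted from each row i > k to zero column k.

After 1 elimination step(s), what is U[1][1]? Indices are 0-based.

k=0: U[0][0]=1
  eliminate (1,0): mult=3, new row 1: (0, 4, 1, 4); set L[1][0]=3
  eliminate (2,0): mult=4, new row 2: (0, 3, 3, 4); set L[2][0]=4
  eliminate (3,0): mult=4, new row 3: (0, 3, 4, 4); set L[3][0]=4

U[1][1] = 4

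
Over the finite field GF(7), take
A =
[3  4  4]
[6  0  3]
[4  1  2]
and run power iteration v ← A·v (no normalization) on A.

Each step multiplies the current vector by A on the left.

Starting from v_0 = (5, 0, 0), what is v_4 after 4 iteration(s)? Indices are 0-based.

v_4 = (1, 5, 6)

v_0 = (5, 0, 0).
v_1 = A·v_0 = (1, 2, 6).
v_2 = A·v_1 = (0, 3, 4).
v_3 = A·v_2 = (0, 5, 4).
v_4 = A·v_3 = (1, 5, 6).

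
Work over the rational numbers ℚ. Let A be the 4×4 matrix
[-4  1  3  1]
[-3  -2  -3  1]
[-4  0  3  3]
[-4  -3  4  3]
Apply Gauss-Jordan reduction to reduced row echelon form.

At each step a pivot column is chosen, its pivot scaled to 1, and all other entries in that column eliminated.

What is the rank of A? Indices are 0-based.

rank = 4

step 1: normalize row 0 (÷-4) = (1, -1/4, -3/4, -1/4)
  row 1: subtract -3×row0 = (0, -11/4, -21/4, 1/4)
  row 2: subtract -4×row0 = (0, -1, 0, 2)
  row 3: subtract -4×row0 = (0, -4, 1, 2)
step 2: normalize row 1 (÷-11/4) = (0, 1, 21/11, -1/11)
  row 0: subtract -1/4×row1 = (1, 0, -3/11, -3/11)
  row 2: subtract -1×row1 = (0, 0, 21/11, 21/11)
  row 3: subtract -4×row1 = (0, 0, 95/11, 18/11)
step 3: normalize row 2 (÷21/11) = (0, 0, 1, 1)
  row 0: subtract -3/11×row2 = (1, 0, 0, 0)
  row 1: subtract 21/11×row2 = (0, 1, 0, -2)
  row 3: subtract 95/11×row2 = (0, 0, 0, -7)
step 4: normalize row 3 (÷-7) = (0, 0, 0, 1)
  row 1: subtract -2×row3 = (0, 1, 0, 0)
  row 2: subtract 1×row3 = (0, 0, 1, 0)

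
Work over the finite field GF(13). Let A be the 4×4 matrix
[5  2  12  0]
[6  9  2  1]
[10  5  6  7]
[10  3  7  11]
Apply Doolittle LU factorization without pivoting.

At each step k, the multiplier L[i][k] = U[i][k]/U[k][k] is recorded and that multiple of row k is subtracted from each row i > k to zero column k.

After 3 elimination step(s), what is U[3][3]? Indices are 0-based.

Step 1: pivot at (0,0) is 5.
  row1 ← row1 − (9)·row0  ⇒  L[1][0]=9, U row1=(0, 4, 11, 1)
  row2 ← row2 − (2)·row0  ⇒  L[2][0]=2, U row2=(0, 1, 8, 7)
  row3 ← row3 − (2)·row0  ⇒  L[3][0]=2, U row3=(0, 12, 9, 11)
Step 2: pivot at (1,1) is 4.
  row2 ← row2 − (10)·row1  ⇒  L[2][1]=10, U row2=(0, 0, 2, 10)
  row3 ← row3 − (3)·row1  ⇒  L[3][1]=3, U row3=(0, 0, 2, 8)
Step 3: pivot at (2,2) is 2.
  row3 ← row3 − (1)·row2  ⇒  L[3][2]=1, U row3=(0, 0, 0, 11)

U[3][3] = 11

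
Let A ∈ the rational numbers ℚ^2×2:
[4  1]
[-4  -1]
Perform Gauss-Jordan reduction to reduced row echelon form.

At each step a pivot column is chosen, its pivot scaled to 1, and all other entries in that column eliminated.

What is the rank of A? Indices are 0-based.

pivot(0,0)=4: scale R0 → (1, 1/4)
  clear (1,0): R1 −= (-4)R0 → (0, 0)
col 1: no nonzero at/below row 1; advance.

rank = 1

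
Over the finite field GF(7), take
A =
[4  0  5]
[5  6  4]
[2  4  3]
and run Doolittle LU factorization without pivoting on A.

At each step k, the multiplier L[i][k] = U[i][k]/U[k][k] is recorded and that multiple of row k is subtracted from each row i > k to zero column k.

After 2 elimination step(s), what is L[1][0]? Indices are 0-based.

L[1][0] = 3

[col 0] pivot 4
  R1 -= 3*R0 → (0, 6, 3)  (L[1][0] := 3)
  R2 -= 4*R0 → (0, 4, 4)  (L[2][0] := 4)
[col 1] pivot 6
  R2 -= 3*R1 → (0, 0, 2)  (L[2][1] := 3)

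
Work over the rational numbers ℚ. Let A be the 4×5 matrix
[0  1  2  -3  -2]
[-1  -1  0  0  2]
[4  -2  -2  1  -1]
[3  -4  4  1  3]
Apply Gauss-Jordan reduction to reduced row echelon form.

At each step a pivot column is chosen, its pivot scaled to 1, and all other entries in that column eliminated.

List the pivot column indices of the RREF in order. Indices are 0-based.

pivot columns: 0, 1, 2, 3

pivot(0,0): swap R0↔R1
pivot(0,0)=-1: scale R0 → (1, 1, 0, 0, -2)
  clear (2,0): R2 −= (4)R0 → (0, -6, -2, 1, 7)
  clear (3,0): R3 −= (3)R0 → (0, -7, 4, 1, 9)
pivot(1,1)=1: scale R1 → (0, 1, 2, -3, -2)
  clear (0,1): R0 −= (1)R1 → (1, 0, -2, 3, 0)
  clear (2,1): R2 −= (-6)R1 → (0, 0, 10, -17, -5)
  clear (3,1): R3 −= (-7)R1 → (0, 0, 18, -20, -5)
pivot(2,2)=10: scale R2 → (0, 0, 1, -17/10, -1/2)
  clear (0,2): R0 −= (-2)R2 → (1, 0, 0, -2/5, -1)
  clear (1,2): R1 −= (2)R2 → (0, 1, 0, 2/5, -1)
  clear (3,2): R3 −= (18)R2 → (0, 0, 0, 53/5, 4)
pivot(3,3)=53/5: scale R3 → (0, 0, 0, 1, 20/53)
  clear (0,3): R0 −= (-2/5)R3 → (1, 0, 0, 0, -45/53)
  clear (1,3): R1 −= (2/5)R3 → (0, 1, 0, 0, -61/53)
  clear (2,3): R2 −= (-17/10)R3 → (0, 0, 1, 0, 15/106)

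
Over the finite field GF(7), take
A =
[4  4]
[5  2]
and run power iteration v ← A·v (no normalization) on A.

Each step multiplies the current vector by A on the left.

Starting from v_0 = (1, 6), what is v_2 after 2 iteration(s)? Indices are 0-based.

v_2 = (5, 6)

v_0 = (1, 6).
v_1 = A·v_0 = (0, 3).
v_2 = A·v_1 = (5, 6).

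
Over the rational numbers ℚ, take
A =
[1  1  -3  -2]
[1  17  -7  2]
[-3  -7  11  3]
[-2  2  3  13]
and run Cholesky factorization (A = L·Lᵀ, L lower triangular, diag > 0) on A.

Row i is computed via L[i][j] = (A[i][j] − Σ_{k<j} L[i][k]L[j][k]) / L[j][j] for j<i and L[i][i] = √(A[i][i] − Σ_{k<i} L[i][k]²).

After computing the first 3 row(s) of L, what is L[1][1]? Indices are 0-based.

L[1][1] = 4

Step 1: L[0][0] = √(1) = 1.
  L[1][0] = (1) / L[0][0] = 1.
Step 2: L[1][1] = √(16) = 4.
  L[2][0] = (-3) / L[0][0] = -3.
  L[2][1] = (-4) / L[1][1] = -1.
Step 3: L[2][2] = √(1) = 1.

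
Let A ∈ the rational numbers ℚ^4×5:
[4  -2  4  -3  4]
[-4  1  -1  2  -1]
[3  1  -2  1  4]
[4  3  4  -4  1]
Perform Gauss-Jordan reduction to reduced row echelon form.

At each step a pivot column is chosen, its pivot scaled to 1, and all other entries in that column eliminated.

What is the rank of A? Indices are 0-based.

rank = 4

pivot(0,0)=4: scale R0 → (1, -1/2, 1, -3/4, 1)
  clear (1,0): R1 −= (-4)R0 → (0, -1, 3, -1, 3)
  clear (2,0): R2 −= (3)R0 → (0, 5/2, -5, 13/4, 1)
  clear (3,0): R3 −= (4)R0 → (0, 5, 0, -1, -3)
pivot(1,1)=-1: scale R1 → (0, 1, -3, 1, -3)
  clear (0,1): R0 −= (-1/2)R1 → (1, 0, -1/2, -1/4, -1/2)
  clear (2,1): R2 −= (5/2)R1 → (0, 0, 5/2, 3/4, 17/2)
  clear (3,1): R3 −= (5)R1 → (0, 0, 15, -6, 12)
pivot(2,2)=5/2: scale R2 → (0, 0, 1, 3/10, 17/5)
  clear (0,2): R0 −= (-1/2)R2 → (1, 0, 0, -1/10, 6/5)
  clear (1,2): R1 −= (-3)R2 → (0, 1, 0, 19/10, 36/5)
  clear (3,2): R3 −= (15)R2 → (0, 0, 0, -21/2, -39)
pivot(3,3)=-21/2: scale R3 → (0, 0, 0, 1, 26/7)
  clear (0,3): R0 −= (-1/10)R3 → (1, 0, 0, 0, 11/7)
  clear (1,3): R1 −= (19/10)R3 → (0, 1, 0, 0, 1/7)
  clear (2,3): R2 −= (3/10)R3 → (0, 0, 1, 0, 16/7)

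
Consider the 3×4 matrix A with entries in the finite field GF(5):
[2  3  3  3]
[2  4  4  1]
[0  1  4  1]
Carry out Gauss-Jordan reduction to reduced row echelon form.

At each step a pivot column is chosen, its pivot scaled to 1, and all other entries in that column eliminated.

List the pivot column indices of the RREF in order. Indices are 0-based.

step 1: normalize row 0 (÷2) = (1, 4, 4, 4)
  row 1: subtract 2×row0 = (0, 1, 1, 3)
step 2: normalize row 1 (÷1) = (0, 1, 1, 3)
  row 0: subtract 4×row1 = (1, 0, 0, 2)
  row 2: subtract 1×row1 = (0, 0, 3, 3)
step 3: normalize row 2 (÷3) = (0, 0, 1, 1)
  row 1: subtract 1×row2 = (0, 1, 0, 2)

pivot columns: 0, 1, 2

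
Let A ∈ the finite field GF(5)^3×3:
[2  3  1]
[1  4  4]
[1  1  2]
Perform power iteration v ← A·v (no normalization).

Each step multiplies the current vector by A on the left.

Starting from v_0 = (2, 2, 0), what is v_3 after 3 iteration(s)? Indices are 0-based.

v_0 = (2, 2, 0).
v_1 = A·v_0 = (0, 0, 4).
v_2 = A·v_1 = (4, 1, 3).
v_3 = A·v_2 = (4, 0, 1).

v_3 = (4, 0, 1)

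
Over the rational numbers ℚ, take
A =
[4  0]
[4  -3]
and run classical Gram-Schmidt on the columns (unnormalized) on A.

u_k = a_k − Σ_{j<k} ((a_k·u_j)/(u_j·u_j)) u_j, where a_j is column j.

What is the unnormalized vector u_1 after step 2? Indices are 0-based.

Step 1: u_0 = a_0 = (4, 4).
Step 2: u_1 = a_1 − (-3/8)·u_0 = (3/2, -3/2).

u_1 = (3/2, -3/2)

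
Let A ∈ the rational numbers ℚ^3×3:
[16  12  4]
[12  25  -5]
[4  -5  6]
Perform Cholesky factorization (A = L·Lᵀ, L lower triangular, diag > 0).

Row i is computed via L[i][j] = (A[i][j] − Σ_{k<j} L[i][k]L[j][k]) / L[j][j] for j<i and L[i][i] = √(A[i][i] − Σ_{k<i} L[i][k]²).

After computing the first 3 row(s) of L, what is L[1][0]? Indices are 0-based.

Step 1: L[0][0] = √(16) = 4.
  L[1][0] = (12) / L[0][0] = 3.
Step 2: L[1][1] = √(16) = 4.
  L[2][0] = (4) / L[0][0] = 1.
  L[2][1] = (-8) / L[1][1] = -2.
Step 3: L[2][2] = √(1) = 1.

L[1][0] = 3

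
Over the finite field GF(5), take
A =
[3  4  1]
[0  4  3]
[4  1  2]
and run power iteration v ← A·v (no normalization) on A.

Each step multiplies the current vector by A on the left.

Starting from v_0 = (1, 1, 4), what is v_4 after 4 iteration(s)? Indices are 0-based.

v_4 = (4, 0, 2)

v_0 = (1, 1, 4).
v_1 = A·v_0 = (1, 1, 3).
v_2 = A·v_1 = (0, 3, 1).
v_3 = A·v_2 = (3, 0, 0).
v_4 = A·v_3 = (4, 0, 2).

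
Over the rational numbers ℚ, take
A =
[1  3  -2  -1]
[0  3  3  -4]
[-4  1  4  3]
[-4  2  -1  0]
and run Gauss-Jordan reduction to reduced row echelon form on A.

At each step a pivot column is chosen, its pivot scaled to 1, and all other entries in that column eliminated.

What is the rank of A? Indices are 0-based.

rank = 4

[1] R0 /= 1  ⇒  (1, 3, -2, -1)
     R2 -= -4·R0  ⇒  (0, 13, -4, -1)
     R3 -= -4·R0  ⇒  (0, 14, -9, -4)
[2] R1 /= 3  ⇒  (0, 1, 1, -4/3)
     R0 -= 3·R1  ⇒  (1, 0, -5, 3)
     R2 -= 13·R1  ⇒  (0, 0, -17, 49/3)
     R3 -= 14·R1  ⇒  (0, 0, -23, 44/3)
[3] R2 /= -17  ⇒  (0, 0, 1, -49/51)
     R0 -= -5·R2  ⇒  (1, 0, 0, -92/51)
     R1 -= 1·R2  ⇒  (0, 1, 0, -19/51)
     R3 -= -23·R2  ⇒  (0, 0, 0, -379/51)
[4] R3 /= -379/51  ⇒  (0, 0, 0, 1)
     R0 -= -92/51·R3  ⇒  (1, 0, 0, 0)
     R1 -= -19/51·R3  ⇒  (0, 1, 0, 0)
     R2 -= -49/51·R3  ⇒  (0, 0, 1, 0)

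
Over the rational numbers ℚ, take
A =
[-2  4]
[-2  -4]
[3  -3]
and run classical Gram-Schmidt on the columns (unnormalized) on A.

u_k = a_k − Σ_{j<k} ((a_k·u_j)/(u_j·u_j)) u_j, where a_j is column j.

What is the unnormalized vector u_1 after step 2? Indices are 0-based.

u_1 = (50/17, -86/17, -24/17)

Step 1: u_0 = a_0 = (-2, -2, 3).
Step 2: u_1 = a_1 − (-9/17)·u_0 = (50/17, -86/17, -24/17).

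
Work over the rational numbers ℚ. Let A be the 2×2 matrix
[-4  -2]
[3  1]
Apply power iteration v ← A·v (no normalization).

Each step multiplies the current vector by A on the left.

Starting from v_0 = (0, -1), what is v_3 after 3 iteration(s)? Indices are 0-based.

v_0 = (0, -1).
v_1 = A·v_0 = (2, -1).
v_2 = A·v_1 = (-6, 5).
v_3 = A·v_2 = (14, -13).

v_3 = (14, -13)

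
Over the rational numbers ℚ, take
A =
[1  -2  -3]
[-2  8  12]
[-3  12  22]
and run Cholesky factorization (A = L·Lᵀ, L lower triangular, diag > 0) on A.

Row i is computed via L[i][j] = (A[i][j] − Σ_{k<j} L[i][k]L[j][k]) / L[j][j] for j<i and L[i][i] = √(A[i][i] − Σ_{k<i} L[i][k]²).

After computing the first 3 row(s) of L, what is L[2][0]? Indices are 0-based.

L[2][0] = -3

Step 1: L[0][0] = √(1) = 1.
  L[1][0] = (-2) / L[0][0] = -2.
Step 2: L[1][1] = √(4) = 2.
  L[2][0] = (-3) / L[0][0] = -3.
  L[2][1] = (6) / L[1][1] = 3.
Step 3: L[2][2] = √(4) = 2.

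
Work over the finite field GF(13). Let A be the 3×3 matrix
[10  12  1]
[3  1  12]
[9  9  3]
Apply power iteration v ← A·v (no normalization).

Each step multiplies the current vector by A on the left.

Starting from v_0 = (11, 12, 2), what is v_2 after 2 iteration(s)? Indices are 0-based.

v_2 = (0, 0, 2)

v_0 = (11, 12, 2).
v_1 = A·v_0 = (9, 4, 5).
v_2 = A·v_1 = (0, 0, 2).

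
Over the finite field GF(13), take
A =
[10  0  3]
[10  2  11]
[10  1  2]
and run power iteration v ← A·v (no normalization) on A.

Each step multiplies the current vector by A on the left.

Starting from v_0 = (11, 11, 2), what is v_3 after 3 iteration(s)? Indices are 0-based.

v_3 = (9, 7, 1)

v_0 = (11, 11, 2).
v_1 = A·v_0 = (12, 11, 8).
v_2 = A·v_1 = (1, 9, 4).
v_3 = A·v_2 = (9, 7, 1).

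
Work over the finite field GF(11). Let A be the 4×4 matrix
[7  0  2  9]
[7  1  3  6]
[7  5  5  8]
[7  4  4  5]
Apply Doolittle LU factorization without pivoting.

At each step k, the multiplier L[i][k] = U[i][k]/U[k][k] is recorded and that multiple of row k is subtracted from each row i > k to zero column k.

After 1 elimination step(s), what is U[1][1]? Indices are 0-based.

[col 0] pivot 7
  R1 -= 1*R0 → (0, 1, 1, 8)  (L[1][0] := 1)
  R2 -= 1*R0 → (0, 5, 3, 10)  (L[2][0] := 1)
  R3 -= 1*R0 → (0, 4, 2, 7)  (L[3][0] := 1)

U[1][1] = 1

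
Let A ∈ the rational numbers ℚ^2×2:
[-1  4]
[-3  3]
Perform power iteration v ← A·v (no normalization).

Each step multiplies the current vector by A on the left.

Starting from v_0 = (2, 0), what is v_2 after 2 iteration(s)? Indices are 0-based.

v_0 = (2, 0).
v_1 = A·v_0 = (-2, -6).
v_2 = A·v_1 = (-22, -12).

v_2 = (-22, -12)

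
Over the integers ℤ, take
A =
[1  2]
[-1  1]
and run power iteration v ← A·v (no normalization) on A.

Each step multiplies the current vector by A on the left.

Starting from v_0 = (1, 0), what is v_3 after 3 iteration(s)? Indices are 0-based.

v_0 = (1, 0).
v_1 = A·v_0 = (1, -1).
v_2 = A·v_1 = (-1, -2).
v_3 = A·v_2 = (-5, -1).

v_3 = (-5, -1)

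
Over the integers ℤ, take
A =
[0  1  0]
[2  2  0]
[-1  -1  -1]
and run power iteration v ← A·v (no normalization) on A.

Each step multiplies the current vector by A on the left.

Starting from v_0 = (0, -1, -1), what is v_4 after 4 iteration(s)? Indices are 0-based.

v_4 = (-16, -44, 15)

v_0 = (0, -1, -1).
v_1 = A·v_0 = (-1, -2, 2).
v_2 = A·v_1 = (-2, -6, 1).
v_3 = A·v_2 = (-6, -16, 7).
v_4 = A·v_3 = (-16, -44, 15).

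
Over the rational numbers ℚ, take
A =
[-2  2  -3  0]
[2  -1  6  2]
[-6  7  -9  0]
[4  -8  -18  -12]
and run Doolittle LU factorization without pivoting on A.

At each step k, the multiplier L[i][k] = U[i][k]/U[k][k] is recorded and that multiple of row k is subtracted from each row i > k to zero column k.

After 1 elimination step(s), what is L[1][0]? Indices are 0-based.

Step 1: pivot at (0,0) is -2.
  row1 ← row1 − (-1)·row0  ⇒  L[1][0]=-1, U row1=(0, 1, 3, 2)
  row2 ← row2 − (3)·row0  ⇒  L[2][0]=3, U row2=(0, 1, 0, 0)
  row3 ← row3 − (-2)·row0  ⇒  L[3][0]=-2, U row3=(0, -4, -24, -12)

L[1][0] = -1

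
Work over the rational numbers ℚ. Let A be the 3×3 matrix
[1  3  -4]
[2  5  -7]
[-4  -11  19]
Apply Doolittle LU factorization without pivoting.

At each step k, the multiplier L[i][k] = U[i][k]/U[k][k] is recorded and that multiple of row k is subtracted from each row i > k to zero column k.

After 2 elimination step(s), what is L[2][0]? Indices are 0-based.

L[2][0] = -4

k=0: U[0][0]=1
  eliminate (1,0): mult=2, new row 1: (0, -1, 1); set L[1][0]=2
  eliminate (2,0): mult=-4, new row 2: (0, 1, 3); set L[2][0]=-4
k=1: U[1][1]=-1
  eliminate (2,1): mult=-1, new row 2: (0, 0, 4); set L[2][1]=-1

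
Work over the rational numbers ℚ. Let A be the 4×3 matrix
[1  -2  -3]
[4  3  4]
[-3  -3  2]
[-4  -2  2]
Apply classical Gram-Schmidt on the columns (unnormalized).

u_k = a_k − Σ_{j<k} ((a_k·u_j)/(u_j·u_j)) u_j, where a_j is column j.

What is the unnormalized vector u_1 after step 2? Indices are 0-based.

u_1 = (-37/14, 3/7, -15/14, 4/7)

Step 1: u_0 = a_0 = (1, 4, -3, -4).
Step 2: u_1 = a_1 − (9/14)·u_0 = (-37/14, 3/7, -15/14, 4/7).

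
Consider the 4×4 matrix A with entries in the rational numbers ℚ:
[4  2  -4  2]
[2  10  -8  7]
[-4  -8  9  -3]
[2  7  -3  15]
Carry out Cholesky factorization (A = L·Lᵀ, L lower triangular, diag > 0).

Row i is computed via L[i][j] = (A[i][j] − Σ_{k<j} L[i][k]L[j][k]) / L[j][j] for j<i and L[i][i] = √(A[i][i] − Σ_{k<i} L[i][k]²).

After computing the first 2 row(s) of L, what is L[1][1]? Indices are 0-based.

Step 1: L[0][0] = √(4) = 2.
  L[1][0] = (2) / L[0][0] = 1.
Step 2: L[1][1] = √(9) = 3.

L[1][1] = 3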